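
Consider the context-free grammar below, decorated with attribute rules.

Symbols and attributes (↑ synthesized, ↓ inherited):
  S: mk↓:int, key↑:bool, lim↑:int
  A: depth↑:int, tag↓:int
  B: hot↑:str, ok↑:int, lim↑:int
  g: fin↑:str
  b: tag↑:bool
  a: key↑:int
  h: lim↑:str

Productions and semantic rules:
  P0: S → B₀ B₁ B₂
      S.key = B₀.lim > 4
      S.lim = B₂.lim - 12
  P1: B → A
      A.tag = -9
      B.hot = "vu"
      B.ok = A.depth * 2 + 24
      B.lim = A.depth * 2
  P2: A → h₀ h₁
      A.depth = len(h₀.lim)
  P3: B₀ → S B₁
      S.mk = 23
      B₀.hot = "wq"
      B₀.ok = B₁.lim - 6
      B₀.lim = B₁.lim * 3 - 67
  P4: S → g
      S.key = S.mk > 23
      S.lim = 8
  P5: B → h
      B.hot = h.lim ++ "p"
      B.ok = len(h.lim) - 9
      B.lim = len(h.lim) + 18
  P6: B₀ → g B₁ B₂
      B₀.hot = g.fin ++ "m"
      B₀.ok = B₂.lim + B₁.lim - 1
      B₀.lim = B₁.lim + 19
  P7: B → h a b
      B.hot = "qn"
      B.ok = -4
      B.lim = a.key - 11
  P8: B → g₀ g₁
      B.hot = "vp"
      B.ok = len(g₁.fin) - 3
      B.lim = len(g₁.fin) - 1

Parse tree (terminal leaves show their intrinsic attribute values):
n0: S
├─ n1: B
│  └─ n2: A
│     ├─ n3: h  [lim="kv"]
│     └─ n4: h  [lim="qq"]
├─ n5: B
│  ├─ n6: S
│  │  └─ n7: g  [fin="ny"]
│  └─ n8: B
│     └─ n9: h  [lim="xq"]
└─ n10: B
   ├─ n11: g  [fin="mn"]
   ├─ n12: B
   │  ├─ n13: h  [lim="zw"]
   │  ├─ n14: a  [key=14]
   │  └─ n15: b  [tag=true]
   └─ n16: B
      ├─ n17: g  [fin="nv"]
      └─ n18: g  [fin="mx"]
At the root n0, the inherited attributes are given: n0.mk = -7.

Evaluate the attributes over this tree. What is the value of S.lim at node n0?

10

1. n0.mk = -7  [given at root]
2. n2.tag = -9  [-9]
3. n3.lim = "kv"  [terminal]
4. n4.lim = "qq"  [terminal]
5. n2.depth = 2  [len(h₀.lim)]
6. n1.hot = "vu"  ["vu"]
7. n1.ok = 28  [A.depth * 2 + 24]
8. n1.lim = 4  [A.depth * 2]
9. n6.mk = 23  [23]
10. n7.fin = "ny"  [terminal]
11. n6.key = false  [S.mk > 23]
12. n6.lim = 8  [8]
13. n9.lim = "xq"  [terminal]
14. n8.hot = "xqp"  [h.lim ++ "p"]
15. n8.ok = -7  [len(h.lim) - 9]
16. n8.lim = 20  [len(h.lim) + 18]
17. n5.hot = "wq"  ["wq"]
18. n5.ok = 14  [B₁.lim - 6]
19. n5.lim = -7  [B₁.lim * 3 - 67]
20. n11.fin = "mn"  [terminal]
21. n13.lim = "zw"  [terminal]
22. n14.key = 14  [terminal]
23. n15.tag = true  [terminal]
24. n12.hot = "qn"  ["qn"]
25. n12.ok = -4  [-4]
26. n12.lim = 3  [a.key - 11]
27. n17.fin = "nv"  [terminal]
28. n18.fin = "mx"  [terminal]
29. n16.hot = "vp"  ["vp"]
30. n16.ok = -1  [len(g₁.fin) - 3]
31. n16.lim = 1  [len(g₁.fin) - 1]
32. n10.hot = "mnm"  [g.fin ++ "m"]
33. n10.ok = 3  [B₂.lim + B₁.lim - 1]
34. n10.lim = 22  [B₁.lim + 19]
35. n0.key = false  [B₀.lim > 4]
36. n0.lim = 10  [B₂.lim - 12]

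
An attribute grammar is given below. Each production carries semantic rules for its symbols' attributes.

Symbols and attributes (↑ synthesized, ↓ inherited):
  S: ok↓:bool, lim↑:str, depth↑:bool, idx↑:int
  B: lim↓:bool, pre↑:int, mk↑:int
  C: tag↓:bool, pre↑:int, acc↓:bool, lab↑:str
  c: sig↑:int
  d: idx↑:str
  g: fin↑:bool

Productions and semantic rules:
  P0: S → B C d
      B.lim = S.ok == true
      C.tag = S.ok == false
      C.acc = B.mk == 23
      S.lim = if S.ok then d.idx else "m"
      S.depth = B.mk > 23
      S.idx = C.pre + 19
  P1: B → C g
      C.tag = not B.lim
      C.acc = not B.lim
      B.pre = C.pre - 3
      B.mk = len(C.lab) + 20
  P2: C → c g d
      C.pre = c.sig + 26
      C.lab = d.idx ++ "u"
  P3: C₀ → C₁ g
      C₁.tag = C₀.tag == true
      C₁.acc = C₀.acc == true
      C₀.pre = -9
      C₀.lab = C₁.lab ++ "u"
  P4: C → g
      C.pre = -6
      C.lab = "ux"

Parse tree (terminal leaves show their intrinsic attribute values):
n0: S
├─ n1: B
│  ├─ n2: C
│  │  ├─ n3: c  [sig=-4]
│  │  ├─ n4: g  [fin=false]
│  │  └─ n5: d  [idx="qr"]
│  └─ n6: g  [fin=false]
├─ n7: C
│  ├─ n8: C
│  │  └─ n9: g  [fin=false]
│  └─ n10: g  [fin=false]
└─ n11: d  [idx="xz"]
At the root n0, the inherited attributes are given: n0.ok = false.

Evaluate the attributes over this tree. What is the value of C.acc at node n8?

1. n0.ok = false  [given at root]
2. n1.lim = false  [S.ok == true]
3. n2.tag = true  [not B.lim]
4. n2.acc = true  [not B.lim]
5. n3.sig = -4  [terminal]
6. n4.fin = false  [terminal]
7. n5.idx = "qr"  [terminal]
8. n2.pre = 22  [c.sig + 26]
9. n2.lab = "qru"  [d.idx ++ "u"]
10. n6.fin = false  [terminal]
11. n1.pre = 19  [C.pre - 3]
12. n1.mk = 23  [len(C.lab) + 20]
13. n7.tag = true  [S.ok == false]
14. n7.acc = true  [B.mk == 23]
15. n8.tag = true  [C₀.tag == true]
16. n8.acc = true  [C₀.acc == true]
17. n9.fin = false  [terminal]
18. n8.pre = -6  [-6]
19. n8.lab = "ux"  ["ux"]
20. n10.fin = false  [terminal]
21. n7.pre = -9  [-9]
22. n7.lab = "uxu"  [C₁.lab ++ "u"]
23. n11.idx = "xz"  [terminal]
24. n0.lim = "m"  [if S.ok then d.idx else "m"]
25. n0.depth = false  [B.mk > 23]
26. n0.idx = 10  [C.pre + 19]

true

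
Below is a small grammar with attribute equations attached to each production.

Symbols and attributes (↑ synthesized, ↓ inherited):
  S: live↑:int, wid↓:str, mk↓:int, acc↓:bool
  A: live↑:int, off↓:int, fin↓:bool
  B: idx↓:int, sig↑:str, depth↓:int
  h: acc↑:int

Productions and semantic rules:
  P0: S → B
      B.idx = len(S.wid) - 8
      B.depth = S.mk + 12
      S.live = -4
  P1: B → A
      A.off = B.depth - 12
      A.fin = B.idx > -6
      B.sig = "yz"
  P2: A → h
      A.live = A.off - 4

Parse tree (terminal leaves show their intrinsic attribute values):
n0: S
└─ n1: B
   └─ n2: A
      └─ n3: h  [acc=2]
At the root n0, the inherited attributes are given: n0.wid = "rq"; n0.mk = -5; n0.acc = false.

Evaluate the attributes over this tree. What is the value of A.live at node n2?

1. n0.wid = "rq"  [given at root]
2. n0.mk = -5  [given at root]
3. n0.acc = false  [given at root]
4. n1.idx = -6  [len(S.wid) - 8]
5. n1.depth = 7  [S.mk + 12]
6. n2.off = -5  [B.depth - 12]
7. n2.fin = false  [B.idx > -6]
8. n3.acc = 2  [terminal]
9. n2.live = -9  [A.off - 4]
10. n1.sig = "yz"  ["yz"]
11. n0.live = -4  [-4]

-9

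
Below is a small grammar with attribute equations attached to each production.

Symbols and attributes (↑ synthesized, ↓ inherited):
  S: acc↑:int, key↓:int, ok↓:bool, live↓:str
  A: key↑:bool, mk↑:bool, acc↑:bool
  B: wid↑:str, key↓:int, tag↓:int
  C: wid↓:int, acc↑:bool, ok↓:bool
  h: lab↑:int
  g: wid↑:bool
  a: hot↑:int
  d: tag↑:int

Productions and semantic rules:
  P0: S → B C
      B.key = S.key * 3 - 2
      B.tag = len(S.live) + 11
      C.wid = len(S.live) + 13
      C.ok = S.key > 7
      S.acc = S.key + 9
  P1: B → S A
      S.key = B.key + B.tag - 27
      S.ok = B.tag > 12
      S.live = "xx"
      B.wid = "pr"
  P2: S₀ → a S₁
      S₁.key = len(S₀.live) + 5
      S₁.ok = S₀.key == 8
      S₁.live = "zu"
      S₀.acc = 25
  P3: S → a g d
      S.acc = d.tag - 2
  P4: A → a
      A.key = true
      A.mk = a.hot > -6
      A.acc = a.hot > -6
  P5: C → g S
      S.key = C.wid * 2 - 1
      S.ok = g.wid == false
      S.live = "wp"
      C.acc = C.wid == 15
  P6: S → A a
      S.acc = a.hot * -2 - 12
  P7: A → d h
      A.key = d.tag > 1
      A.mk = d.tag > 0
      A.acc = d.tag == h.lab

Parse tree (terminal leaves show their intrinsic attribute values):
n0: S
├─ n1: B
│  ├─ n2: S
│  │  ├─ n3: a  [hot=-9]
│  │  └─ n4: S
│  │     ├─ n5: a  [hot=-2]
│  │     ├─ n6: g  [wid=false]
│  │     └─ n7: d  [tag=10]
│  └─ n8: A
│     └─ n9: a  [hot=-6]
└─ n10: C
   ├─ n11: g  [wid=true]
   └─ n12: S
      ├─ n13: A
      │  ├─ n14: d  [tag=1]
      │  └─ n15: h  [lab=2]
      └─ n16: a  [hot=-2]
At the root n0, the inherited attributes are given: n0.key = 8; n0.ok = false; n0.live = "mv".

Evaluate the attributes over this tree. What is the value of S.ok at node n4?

true

1. n0.key = 8  [given at root]
2. n0.ok = false  [given at root]
3. n0.live = "mv"  [given at root]
4. n1.key = 22  [S.key * 3 - 2]
5. n1.tag = 13  [len(S.live) + 11]
6. n2.key = 8  [B.key + B.tag - 27]
7. n2.ok = true  [B.tag > 12]
8. n2.live = "xx"  ["xx"]
9. n3.hot = -9  [terminal]
10. n4.key = 7  [len(S₀.live) + 5]
11. n4.ok = true  [S₀.key == 8]
12. n4.live = "zu"  ["zu"]
13. n5.hot = -2  [terminal]
14. n6.wid = false  [terminal]
15. n7.tag = 10  [terminal]
16. n4.acc = 8  [d.tag - 2]
17. n2.acc = 25  [25]
18. n9.hot = -6  [terminal]
19. n8.key = true  [true]
20. n8.mk = false  [a.hot > -6]
21. n8.acc = false  [a.hot > -6]
22. n1.wid = "pr"  ["pr"]
23. n10.wid = 15  [len(S.live) + 13]
24. n10.ok = true  [S.key > 7]
25. n11.wid = true  [terminal]
26. n12.key = 29  [C.wid * 2 - 1]
27. n12.ok = false  [g.wid == false]
28. n12.live = "wp"  ["wp"]
29. n14.tag = 1  [terminal]
30. n15.lab = 2  [terminal]
31. n13.key = false  [d.tag > 1]
32. n13.mk = true  [d.tag > 0]
33. n13.acc = false  [d.tag == h.lab]
34. n16.hot = -2  [terminal]
35. n12.acc = -8  [a.hot * -2 - 12]
36. n10.acc = true  [C.wid == 15]
37. n0.acc = 17  [S.key + 9]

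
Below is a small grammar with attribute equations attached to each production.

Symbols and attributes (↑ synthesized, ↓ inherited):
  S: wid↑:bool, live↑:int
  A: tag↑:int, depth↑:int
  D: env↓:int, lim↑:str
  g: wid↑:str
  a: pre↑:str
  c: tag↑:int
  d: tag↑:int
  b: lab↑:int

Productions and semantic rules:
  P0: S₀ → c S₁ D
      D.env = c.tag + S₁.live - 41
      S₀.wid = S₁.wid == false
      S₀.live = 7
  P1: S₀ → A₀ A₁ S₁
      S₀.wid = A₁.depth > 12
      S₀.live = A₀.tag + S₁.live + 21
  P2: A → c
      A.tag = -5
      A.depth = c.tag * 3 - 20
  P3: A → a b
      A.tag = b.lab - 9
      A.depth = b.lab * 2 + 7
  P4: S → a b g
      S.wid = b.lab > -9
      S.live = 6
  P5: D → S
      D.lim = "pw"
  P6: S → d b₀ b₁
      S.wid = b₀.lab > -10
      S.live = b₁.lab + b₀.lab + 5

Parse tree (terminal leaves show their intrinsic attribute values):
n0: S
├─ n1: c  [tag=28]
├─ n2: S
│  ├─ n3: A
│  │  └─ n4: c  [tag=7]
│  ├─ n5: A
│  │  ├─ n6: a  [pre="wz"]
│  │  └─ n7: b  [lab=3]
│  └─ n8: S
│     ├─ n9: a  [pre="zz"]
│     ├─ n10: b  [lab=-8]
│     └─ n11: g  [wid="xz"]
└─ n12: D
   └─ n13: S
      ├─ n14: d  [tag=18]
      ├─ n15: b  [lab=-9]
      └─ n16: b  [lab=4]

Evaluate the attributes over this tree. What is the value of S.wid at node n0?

false

1. n1.tag = 28  [terminal]
2. n4.tag = 7  [terminal]
3. n3.tag = -5  [-5]
4. n3.depth = 1  [c.tag * 3 - 20]
5. n6.pre = "wz"  [terminal]
6. n7.lab = 3  [terminal]
7. n5.tag = -6  [b.lab - 9]
8. n5.depth = 13  [b.lab * 2 + 7]
9. n9.pre = "zz"  [terminal]
10. n10.lab = -8  [terminal]
11. n11.wid = "xz"  [terminal]
12. n8.wid = true  [b.lab > -9]
13. n8.live = 6  [6]
14. n2.wid = true  [A₁.depth > 12]
15. n2.live = 22  [A₀.tag + S₁.live + 21]
16. n12.env = 9  [c.tag + S₁.live - 41]
17. n14.tag = 18  [terminal]
18. n15.lab = -9  [terminal]
19. n16.lab = 4  [terminal]
20. n13.wid = true  [b₀.lab > -10]
21. n13.live = 0  [b₁.lab + b₀.lab + 5]
22. n12.lim = "pw"  ["pw"]
23. n0.wid = false  [S₁.wid == false]
24. n0.live = 7  [7]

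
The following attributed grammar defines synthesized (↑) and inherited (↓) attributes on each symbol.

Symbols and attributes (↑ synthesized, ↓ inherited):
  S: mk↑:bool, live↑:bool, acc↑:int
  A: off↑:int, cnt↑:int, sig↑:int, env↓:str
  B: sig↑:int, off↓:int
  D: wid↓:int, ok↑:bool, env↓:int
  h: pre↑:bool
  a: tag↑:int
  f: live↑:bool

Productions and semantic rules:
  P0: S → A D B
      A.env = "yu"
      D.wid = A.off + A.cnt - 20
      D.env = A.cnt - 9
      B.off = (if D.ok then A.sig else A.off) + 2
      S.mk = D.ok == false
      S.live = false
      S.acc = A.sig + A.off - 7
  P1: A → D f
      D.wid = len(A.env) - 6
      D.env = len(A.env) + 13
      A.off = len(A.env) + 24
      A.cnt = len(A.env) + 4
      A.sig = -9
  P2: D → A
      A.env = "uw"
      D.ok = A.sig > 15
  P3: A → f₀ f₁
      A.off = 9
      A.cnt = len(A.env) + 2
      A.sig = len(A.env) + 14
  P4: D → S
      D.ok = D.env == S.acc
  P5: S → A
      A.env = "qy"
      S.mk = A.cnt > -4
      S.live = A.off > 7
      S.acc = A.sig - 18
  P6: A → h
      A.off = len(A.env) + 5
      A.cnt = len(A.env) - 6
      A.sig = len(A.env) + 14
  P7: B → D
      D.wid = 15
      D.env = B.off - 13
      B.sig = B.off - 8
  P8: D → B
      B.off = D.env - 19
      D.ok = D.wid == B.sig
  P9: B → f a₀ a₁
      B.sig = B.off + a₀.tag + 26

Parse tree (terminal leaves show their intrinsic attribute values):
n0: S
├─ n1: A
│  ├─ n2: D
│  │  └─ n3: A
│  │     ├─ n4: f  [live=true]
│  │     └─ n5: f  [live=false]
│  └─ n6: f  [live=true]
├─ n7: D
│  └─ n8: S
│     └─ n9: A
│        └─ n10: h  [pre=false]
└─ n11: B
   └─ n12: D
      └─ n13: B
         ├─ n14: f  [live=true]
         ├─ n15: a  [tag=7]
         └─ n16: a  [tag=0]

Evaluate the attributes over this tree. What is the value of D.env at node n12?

15

1. n1.env = "yu"  ["yu"]
2. n2.wid = -4  [len(A.env) - 6]
3. n2.env = 15  [len(A.env) + 13]
4. n3.env = "uw"  ["uw"]
5. n4.live = true  [terminal]
6. n5.live = false  [terminal]
7. n3.off = 9  [9]
8. n3.cnt = 4  [len(A.env) + 2]
9. n3.sig = 16  [len(A.env) + 14]
10. n2.ok = true  [A.sig > 15]
11. n6.live = true  [terminal]
12. n1.off = 26  [len(A.env) + 24]
13. n1.cnt = 6  [len(A.env) + 4]
14. n1.sig = -9  [-9]
15. n7.wid = 12  [A.off + A.cnt - 20]
16. n7.env = -3  [A.cnt - 9]
17. n9.env = "qy"  ["qy"]
18. n10.pre = false  [terminal]
19. n9.off = 7  [len(A.env) + 5]
20. n9.cnt = -4  [len(A.env) - 6]
21. n9.sig = 16  [len(A.env) + 14]
22. n8.mk = false  [A.cnt > -4]
23. n8.live = false  [A.off > 7]
24. n8.acc = -2  [A.sig - 18]
25. n7.ok = false  [D.env == S.acc]
26. n11.off = 28  [(if D.ok then A.sig else A.off) + 2]
27. n12.wid = 15  [15]
28. n12.env = 15  [B.off - 13]
29. n13.off = -4  [D.env - 19]
30. n14.live = true  [terminal]
31. n15.tag = 7  [terminal]
32. n16.tag = 0  [terminal]
33. n13.sig = 29  [B.off + a₀.tag + 26]
34. n12.ok = false  [D.wid == B.sig]
35. n11.sig = 20  [B.off - 8]
36. n0.mk = true  [D.ok == false]
37. n0.live = false  [false]
38. n0.acc = 10  [A.sig + A.off - 7]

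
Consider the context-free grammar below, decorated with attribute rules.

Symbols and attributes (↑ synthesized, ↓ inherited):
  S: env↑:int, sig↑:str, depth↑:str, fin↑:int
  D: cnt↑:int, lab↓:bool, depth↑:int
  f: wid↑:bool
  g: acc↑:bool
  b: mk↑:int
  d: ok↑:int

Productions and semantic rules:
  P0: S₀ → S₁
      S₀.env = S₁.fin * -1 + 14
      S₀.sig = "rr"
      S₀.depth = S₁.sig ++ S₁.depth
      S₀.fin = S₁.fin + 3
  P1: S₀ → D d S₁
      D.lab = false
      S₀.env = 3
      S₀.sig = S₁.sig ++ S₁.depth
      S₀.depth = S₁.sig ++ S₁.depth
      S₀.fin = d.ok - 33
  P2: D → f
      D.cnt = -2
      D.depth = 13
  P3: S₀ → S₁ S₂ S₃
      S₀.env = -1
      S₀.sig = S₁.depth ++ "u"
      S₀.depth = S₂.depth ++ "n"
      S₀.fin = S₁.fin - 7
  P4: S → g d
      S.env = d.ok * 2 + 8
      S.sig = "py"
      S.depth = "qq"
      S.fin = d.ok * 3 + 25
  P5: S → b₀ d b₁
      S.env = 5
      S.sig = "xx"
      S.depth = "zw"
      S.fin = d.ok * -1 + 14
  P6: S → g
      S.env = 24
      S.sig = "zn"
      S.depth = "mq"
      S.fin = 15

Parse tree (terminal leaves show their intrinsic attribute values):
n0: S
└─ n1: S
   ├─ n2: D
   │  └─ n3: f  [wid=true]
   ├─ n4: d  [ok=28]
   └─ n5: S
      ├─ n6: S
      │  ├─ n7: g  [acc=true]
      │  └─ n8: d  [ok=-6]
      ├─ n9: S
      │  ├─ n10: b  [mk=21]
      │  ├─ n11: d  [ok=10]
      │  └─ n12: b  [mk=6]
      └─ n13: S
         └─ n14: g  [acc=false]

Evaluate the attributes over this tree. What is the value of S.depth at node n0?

1. n2.lab = false  [false]
2. n3.wid = true  [terminal]
3. n2.cnt = -2  [-2]
4. n2.depth = 13  [13]
5. n4.ok = 28  [terminal]
6. n7.acc = true  [terminal]
7. n8.ok = -6  [terminal]
8. n6.env = -4  [d.ok * 2 + 8]
9. n6.sig = "py"  ["py"]
10. n6.depth = "qq"  ["qq"]
11. n6.fin = 7  [d.ok * 3 + 25]
12. n10.mk = 21  [terminal]
13. n11.ok = 10  [terminal]
14. n12.mk = 6  [terminal]
15. n9.env = 5  [5]
16. n9.sig = "xx"  ["xx"]
17. n9.depth = "zw"  ["zw"]
18. n9.fin = 4  [d.ok * -1 + 14]
19. n14.acc = false  [terminal]
20. n13.env = 24  [24]
21. n13.sig = "zn"  ["zn"]
22. n13.depth = "mq"  ["mq"]
23. n13.fin = 15  [15]
24. n5.env = -1  [-1]
25. n5.sig = "qqu"  [S₁.depth ++ "u"]
26. n5.depth = "zwn"  [S₂.depth ++ "n"]
27. n5.fin = 0  [S₁.fin - 7]
28. n1.env = 3  [3]
29. n1.sig = "qquzwn"  [S₁.sig ++ S₁.depth]
30. n1.depth = "qquzwn"  [S₁.sig ++ S₁.depth]
31. n1.fin = -5  [d.ok - 33]
32. n0.env = 19  [S₁.fin * -1 + 14]
33. n0.sig = "rr"  ["rr"]
34. n0.depth = "qquzwnqquzwn"  [S₁.sig ++ S₁.depth]
35. n0.fin = -2  [S₁.fin + 3]

"qquzwnqquzwn"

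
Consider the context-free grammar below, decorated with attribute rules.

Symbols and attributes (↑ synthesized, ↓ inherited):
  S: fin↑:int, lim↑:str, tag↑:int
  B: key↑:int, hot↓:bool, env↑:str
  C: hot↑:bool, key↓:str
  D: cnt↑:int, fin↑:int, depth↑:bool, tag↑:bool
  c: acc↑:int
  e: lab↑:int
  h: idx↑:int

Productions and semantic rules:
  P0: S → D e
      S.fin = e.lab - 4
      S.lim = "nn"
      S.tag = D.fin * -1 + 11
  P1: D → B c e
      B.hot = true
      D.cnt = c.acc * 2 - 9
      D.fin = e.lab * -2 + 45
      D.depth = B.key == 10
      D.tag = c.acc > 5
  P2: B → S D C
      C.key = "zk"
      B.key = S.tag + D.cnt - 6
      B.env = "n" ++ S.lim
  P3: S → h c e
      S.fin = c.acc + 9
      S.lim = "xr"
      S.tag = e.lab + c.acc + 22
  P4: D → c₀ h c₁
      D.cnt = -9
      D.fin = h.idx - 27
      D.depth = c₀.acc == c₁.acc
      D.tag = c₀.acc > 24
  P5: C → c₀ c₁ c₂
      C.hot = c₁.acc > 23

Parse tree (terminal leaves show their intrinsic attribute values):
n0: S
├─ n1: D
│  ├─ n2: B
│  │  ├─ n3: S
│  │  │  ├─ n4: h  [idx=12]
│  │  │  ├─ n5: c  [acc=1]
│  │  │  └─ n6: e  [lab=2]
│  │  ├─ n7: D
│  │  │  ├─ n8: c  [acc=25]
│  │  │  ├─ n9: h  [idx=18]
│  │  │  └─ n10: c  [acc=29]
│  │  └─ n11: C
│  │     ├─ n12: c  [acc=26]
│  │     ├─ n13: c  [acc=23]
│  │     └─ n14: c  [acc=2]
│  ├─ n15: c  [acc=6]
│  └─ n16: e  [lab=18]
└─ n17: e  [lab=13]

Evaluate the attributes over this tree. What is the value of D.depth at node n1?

1. n2.hot = true  [true]
2. n4.idx = 12  [terminal]
3. n5.acc = 1  [terminal]
4. n6.lab = 2  [terminal]
5. n3.fin = 10  [c.acc + 9]
6. n3.lim = "xr"  ["xr"]
7. n3.tag = 25  [e.lab + c.acc + 22]
8. n8.acc = 25  [terminal]
9. n9.idx = 18  [terminal]
10. n10.acc = 29  [terminal]
11. n7.cnt = -9  [-9]
12. n7.fin = -9  [h.idx - 27]
13. n7.depth = false  [c₀.acc == c₁.acc]
14. n7.tag = true  [c₀.acc > 24]
15. n11.key = "zk"  ["zk"]
16. n12.acc = 26  [terminal]
17. n13.acc = 23  [terminal]
18. n14.acc = 2  [terminal]
19. n11.hot = false  [c₁.acc > 23]
20. n2.key = 10  [S.tag + D.cnt - 6]
21. n2.env = "nxr"  ["n" ++ S.lim]
22. n15.acc = 6  [terminal]
23. n16.lab = 18  [terminal]
24. n1.cnt = 3  [c.acc * 2 - 9]
25. n1.fin = 9  [e.lab * -2 + 45]
26. n1.depth = true  [B.key == 10]
27. n1.tag = true  [c.acc > 5]
28. n17.lab = 13  [terminal]
29. n0.fin = 9  [e.lab - 4]
30. n0.lim = "nn"  ["nn"]
31. n0.tag = 2  [D.fin * -1 + 11]

true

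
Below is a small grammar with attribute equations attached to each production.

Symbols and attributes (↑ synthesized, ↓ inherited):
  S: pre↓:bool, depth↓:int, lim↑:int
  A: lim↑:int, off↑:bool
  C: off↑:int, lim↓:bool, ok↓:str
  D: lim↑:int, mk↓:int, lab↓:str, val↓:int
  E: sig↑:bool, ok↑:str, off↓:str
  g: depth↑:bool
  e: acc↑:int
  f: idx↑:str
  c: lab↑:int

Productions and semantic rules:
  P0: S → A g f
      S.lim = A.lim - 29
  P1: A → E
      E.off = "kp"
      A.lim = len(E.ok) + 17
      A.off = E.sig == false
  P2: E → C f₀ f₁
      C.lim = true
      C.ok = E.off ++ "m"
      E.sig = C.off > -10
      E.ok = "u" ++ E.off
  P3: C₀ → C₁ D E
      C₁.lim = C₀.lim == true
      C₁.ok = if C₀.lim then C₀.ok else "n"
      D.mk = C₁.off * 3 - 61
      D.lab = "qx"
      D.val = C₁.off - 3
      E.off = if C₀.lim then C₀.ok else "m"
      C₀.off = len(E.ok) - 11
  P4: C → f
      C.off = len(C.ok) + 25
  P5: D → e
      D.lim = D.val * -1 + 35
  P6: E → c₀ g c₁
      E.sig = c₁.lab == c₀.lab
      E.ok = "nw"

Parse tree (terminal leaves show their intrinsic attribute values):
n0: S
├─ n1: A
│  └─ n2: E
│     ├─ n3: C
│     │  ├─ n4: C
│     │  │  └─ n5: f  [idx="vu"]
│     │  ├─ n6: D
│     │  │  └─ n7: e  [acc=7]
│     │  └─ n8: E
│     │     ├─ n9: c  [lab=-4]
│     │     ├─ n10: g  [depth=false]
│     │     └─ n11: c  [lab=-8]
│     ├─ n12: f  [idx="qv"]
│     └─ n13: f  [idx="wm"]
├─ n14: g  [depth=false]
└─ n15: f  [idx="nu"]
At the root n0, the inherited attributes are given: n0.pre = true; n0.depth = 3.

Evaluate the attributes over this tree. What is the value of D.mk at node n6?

1. n0.pre = true  [given at root]
2. n0.depth = 3  [given at root]
3. n2.off = "kp"  ["kp"]
4. n3.lim = true  [true]
5. n3.ok = "kpm"  [E.off ++ "m"]
6. n4.lim = true  [C₀.lim == true]
7. n4.ok = "kpm"  [if C₀.lim then C₀.ok else "n"]
8. n5.idx = "vu"  [terminal]
9. n4.off = 28  [len(C.ok) + 25]
10. n6.mk = 23  [C₁.off * 3 - 61]
11. n6.lab = "qx"  ["qx"]
12. n6.val = 25  [C₁.off - 3]
13. n7.acc = 7  [terminal]
14. n6.lim = 10  [D.val * -1 + 35]
15. n8.off = "kpm"  [if C₀.lim then C₀.ok else "m"]
16. n9.lab = -4  [terminal]
17. n10.depth = false  [terminal]
18. n11.lab = -8  [terminal]
19. n8.sig = false  [c₁.lab == c₀.lab]
20. n8.ok = "nw"  ["nw"]
21. n3.off = -9  [len(E.ok) - 11]
22. n12.idx = "qv"  [terminal]
23. n13.idx = "wm"  [terminal]
24. n2.sig = true  [C.off > -10]
25. n2.ok = "ukp"  ["u" ++ E.off]
26. n1.lim = 20  [len(E.ok) + 17]
27. n1.off = false  [E.sig == false]
28. n14.depth = false  [terminal]
29. n15.idx = "nu"  [terminal]
30. n0.lim = -9  [A.lim - 29]

23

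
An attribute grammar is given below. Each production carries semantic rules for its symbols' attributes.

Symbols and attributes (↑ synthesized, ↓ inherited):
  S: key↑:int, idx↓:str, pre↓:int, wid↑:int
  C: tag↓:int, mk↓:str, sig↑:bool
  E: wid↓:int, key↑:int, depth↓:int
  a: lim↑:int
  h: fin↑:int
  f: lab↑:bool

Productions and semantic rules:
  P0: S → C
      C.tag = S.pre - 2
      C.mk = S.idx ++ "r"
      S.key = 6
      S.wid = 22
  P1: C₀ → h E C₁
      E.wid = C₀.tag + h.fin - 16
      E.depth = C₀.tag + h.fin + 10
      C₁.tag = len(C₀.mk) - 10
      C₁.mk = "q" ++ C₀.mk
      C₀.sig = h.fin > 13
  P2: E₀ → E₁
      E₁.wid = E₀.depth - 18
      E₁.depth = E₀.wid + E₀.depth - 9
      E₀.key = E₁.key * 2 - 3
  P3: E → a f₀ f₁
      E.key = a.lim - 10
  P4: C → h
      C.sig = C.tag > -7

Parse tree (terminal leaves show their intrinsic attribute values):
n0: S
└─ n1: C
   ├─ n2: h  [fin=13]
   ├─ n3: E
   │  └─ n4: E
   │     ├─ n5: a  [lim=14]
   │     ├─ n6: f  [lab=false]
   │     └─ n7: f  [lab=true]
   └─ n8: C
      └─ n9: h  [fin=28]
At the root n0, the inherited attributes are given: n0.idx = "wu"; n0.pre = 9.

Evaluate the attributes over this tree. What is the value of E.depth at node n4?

25

1. n0.idx = "wu"  [given at root]
2. n0.pre = 9  [given at root]
3. n1.tag = 7  [S.pre - 2]
4. n1.mk = "wur"  [S.idx ++ "r"]
5. n2.fin = 13  [terminal]
6. n3.wid = 4  [C₀.tag + h.fin - 16]
7. n3.depth = 30  [C₀.tag + h.fin + 10]
8. n4.wid = 12  [E₀.depth - 18]
9. n4.depth = 25  [E₀.wid + E₀.depth - 9]
10. n5.lim = 14  [terminal]
11. n6.lab = false  [terminal]
12. n7.lab = true  [terminal]
13. n4.key = 4  [a.lim - 10]
14. n3.key = 5  [E₁.key * 2 - 3]
15. n8.tag = -7  [len(C₀.mk) - 10]
16. n8.mk = "qwur"  ["q" ++ C₀.mk]
17. n9.fin = 28  [terminal]
18. n8.sig = false  [C.tag > -7]
19. n1.sig = false  [h.fin > 13]
20. n0.key = 6  [6]
21. n0.wid = 22  [22]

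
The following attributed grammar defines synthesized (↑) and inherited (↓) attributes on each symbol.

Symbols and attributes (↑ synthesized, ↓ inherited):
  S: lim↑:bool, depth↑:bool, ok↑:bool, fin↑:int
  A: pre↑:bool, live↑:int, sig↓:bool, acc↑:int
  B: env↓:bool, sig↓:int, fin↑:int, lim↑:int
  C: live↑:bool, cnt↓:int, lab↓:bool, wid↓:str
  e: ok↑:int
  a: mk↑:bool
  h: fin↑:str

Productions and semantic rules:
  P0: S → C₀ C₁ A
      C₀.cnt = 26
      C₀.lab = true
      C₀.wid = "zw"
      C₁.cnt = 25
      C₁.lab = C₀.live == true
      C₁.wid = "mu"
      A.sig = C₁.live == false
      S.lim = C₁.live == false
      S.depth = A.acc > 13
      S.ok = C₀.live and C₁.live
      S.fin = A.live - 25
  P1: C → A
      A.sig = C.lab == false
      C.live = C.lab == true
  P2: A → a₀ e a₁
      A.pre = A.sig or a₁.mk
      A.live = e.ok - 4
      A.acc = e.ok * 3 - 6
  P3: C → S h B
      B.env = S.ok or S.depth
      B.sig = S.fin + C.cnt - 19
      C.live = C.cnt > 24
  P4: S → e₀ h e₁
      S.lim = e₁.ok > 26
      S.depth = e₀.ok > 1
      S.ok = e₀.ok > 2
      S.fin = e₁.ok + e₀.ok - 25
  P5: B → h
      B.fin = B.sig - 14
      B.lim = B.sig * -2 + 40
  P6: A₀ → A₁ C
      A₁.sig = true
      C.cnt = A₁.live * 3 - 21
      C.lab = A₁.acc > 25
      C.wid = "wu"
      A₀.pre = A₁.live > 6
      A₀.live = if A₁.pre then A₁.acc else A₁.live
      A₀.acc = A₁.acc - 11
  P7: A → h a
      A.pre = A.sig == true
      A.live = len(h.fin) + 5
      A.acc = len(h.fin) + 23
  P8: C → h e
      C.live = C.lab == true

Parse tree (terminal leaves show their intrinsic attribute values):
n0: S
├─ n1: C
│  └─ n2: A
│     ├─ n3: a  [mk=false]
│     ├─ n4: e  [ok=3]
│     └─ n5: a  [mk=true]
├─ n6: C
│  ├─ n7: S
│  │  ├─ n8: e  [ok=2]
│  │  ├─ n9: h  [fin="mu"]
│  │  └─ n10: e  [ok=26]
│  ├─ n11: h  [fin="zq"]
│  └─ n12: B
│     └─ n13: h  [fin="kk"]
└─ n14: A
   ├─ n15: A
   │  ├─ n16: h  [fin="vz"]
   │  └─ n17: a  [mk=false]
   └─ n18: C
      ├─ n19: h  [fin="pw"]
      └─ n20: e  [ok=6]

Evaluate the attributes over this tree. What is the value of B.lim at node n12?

1. n1.cnt = 26  [26]
2. n1.lab = true  [true]
3. n1.wid = "zw"  ["zw"]
4. n2.sig = false  [C.lab == false]
5. n3.mk = false  [terminal]
6. n4.ok = 3  [terminal]
7. n5.mk = true  [terminal]
8. n2.pre = true  [A.sig or a₁.mk]
9. n2.live = -1  [e.ok - 4]
10. n2.acc = 3  [e.ok * 3 - 6]
11. n1.live = true  [C.lab == true]
12. n6.cnt = 25  [25]
13. n6.lab = true  [C₀.live == true]
14. n6.wid = "mu"  ["mu"]
15. n8.ok = 2  [terminal]
16. n9.fin = "mu"  [terminal]
17. n10.ok = 26  [terminal]
18. n7.lim = false  [e₁.ok > 26]
19. n7.depth = true  [e₀.ok > 1]
20. n7.ok = false  [e₀.ok > 2]
21. n7.fin = 3  [e₁.ok + e₀.ok - 25]
22. n11.fin = "zq"  [terminal]
23. n12.env = true  [S.ok or S.depth]
24. n12.sig = 9  [S.fin + C.cnt - 19]
25. n13.fin = "kk"  [terminal]
26. n12.fin = -5  [B.sig - 14]
27. n12.lim = 22  [B.sig * -2 + 40]
28. n6.live = true  [C.cnt > 24]
29. n14.sig = false  [C₁.live == false]
30. n15.sig = true  [true]
31. n16.fin = "vz"  [terminal]
32. n17.mk = false  [terminal]
33. n15.pre = true  [A.sig == true]
34. n15.live = 7  [len(h.fin) + 5]
35. n15.acc = 25  [len(h.fin) + 23]
36. n18.cnt = 0  [A₁.live * 3 - 21]
37. n18.lab = false  [A₁.acc > 25]
38. n18.wid = "wu"  ["wu"]
39. n19.fin = "pw"  [terminal]
40. n20.ok = 6  [terminal]
41. n18.live = false  [C.lab == true]
42. n14.pre = true  [A₁.live > 6]
43. n14.live = 25  [if A₁.pre then A₁.acc else A₁.live]
44. n14.acc = 14  [A₁.acc - 11]
45. n0.lim = false  [C₁.live == false]
46. n0.depth = true  [A.acc > 13]
47. n0.ok = true  [C₀.live and C₁.live]
48. n0.fin = 0  [A.live - 25]

22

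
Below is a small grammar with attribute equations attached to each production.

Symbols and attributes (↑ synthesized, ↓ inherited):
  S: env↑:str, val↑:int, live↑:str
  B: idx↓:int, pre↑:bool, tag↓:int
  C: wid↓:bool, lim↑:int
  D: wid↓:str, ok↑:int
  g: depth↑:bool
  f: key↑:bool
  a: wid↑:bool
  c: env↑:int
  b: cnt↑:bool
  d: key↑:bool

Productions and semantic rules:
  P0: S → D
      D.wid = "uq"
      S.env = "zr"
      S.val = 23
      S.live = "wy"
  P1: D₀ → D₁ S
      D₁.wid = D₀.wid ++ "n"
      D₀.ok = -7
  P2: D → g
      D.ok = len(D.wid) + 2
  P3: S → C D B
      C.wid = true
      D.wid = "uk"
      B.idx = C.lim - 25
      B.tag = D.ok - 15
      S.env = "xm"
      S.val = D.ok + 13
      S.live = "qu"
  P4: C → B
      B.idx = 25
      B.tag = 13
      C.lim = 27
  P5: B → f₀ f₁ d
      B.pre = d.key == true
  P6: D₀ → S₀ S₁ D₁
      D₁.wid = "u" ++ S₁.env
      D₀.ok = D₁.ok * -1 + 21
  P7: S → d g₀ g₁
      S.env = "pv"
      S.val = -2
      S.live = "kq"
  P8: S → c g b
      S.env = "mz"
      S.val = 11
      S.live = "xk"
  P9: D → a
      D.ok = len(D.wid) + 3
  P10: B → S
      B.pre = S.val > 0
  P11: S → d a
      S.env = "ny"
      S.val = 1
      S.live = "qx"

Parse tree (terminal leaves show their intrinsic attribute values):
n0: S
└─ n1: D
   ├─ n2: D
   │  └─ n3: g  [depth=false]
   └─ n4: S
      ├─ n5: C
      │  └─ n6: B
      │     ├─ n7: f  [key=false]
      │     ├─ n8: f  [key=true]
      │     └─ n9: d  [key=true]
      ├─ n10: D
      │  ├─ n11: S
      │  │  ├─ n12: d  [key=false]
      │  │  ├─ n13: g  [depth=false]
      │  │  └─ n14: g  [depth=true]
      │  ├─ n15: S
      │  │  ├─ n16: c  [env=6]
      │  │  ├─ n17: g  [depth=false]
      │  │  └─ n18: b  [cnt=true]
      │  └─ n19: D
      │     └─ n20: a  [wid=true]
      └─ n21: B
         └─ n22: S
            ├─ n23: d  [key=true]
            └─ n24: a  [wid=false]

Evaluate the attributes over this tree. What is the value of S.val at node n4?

1. n1.wid = "uq"  ["uq"]
2. n2.wid = "uqn"  [D₀.wid ++ "n"]
3. n3.depth = false  [terminal]
4. n2.ok = 5  [len(D.wid) + 2]
5. n5.wid = true  [true]
6. n6.idx = 25  [25]
7. n6.tag = 13  [13]
8. n7.key = false  [terminal]
9. n8.key = true  [terminal]
10. n9.key = true  [terminal]
11. n6.pre = true  [d.key == true]
12. n5.lim = 27  [27]
13. n10.wid = "uk"  ["uk"]
14. n12.key = false  [terminal]
15. n13.depth = false  [terminal]
16. n14.depth = true  [terminal]
17. n11.env = "pv"  ["pv"]
18. n11.val = -2  [-2]
19. n11.live = "kq"  ["kq"]
20. n16.env = 6  [terminal]
21. n17.depth = false  [terminal]
22. n18.cnt = true  [terminal]
23. n15.env = "mz"  ["mz"]
24. n15.val = 11  [11]
25. n15.live = "xk"  ["xk"]
26. n19.wid = "umz"  ["u" ++ S₁.env]
27. n20.wid = true  [terminal]
28. n19.ok = 6  [len(D.wid) + 3]
29. n10.ok = 15  [D₁.ok * -1 + 21]
30. n21.idx = 2  [C.lim - 25]
31. n21.tag = 0  [D.ok - 15]
32. n23.key = true  [terminal]
33. n24.wid = false  [terminal]
34. n22.env = "ny"  ["ny"]
35. n22.val = 1  [1]
36. n22.live = "qx"  ["qx"]
37. n21.pre = true  [S.val > 0]
38. n4.env = "xm"  ["xm"]
39. n4.val = 28  [D.ok + 13]
40. n4.live = "qu"  ["qu"]
41. n1.ok = -7  [-7]
42. n0.env = "zr"  ["zr"]
43. n0.val = 23  [23]
44. n0.live = "wy"  ["wy"]

28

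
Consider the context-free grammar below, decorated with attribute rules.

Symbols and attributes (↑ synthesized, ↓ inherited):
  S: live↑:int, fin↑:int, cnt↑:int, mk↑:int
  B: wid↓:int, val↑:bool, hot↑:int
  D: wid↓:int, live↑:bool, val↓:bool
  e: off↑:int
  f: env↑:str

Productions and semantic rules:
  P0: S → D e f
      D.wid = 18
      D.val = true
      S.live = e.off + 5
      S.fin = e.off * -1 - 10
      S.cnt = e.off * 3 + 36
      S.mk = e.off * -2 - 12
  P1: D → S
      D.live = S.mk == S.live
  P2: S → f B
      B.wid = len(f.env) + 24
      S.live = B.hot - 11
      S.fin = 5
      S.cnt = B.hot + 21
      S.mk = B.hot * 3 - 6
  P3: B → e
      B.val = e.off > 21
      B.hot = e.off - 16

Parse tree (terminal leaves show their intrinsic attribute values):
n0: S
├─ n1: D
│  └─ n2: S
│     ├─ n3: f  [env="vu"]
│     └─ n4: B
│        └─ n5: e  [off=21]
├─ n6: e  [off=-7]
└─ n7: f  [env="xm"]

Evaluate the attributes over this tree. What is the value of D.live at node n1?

1. n1.wid = 18  [18]
2. n1.val = true  [true]
3. n3.env = "vu"  [terminal]
4. n4.wid = 26  [len(f.env) + 24]
5. n5.off = 21  [terminal]
6. n4.val = false  [e.off > 21]
7. n4.hot = 5  [e.off - 16]
8. n2.live = -6  [B.hot - 11]
9. n2.fin = 5  [5]
10. n2.cnt = 26  [B.hot + 21]
11. n2.mk = 9  [B.hot * 3 - 6]
12. n1.live = false  [S.mk == S.live]
13. n6.off = -7  [terminal]
14. n7.env = "xm"  [terminal]
15. n0.live = -2  [e.off + 5]
16. n0.fin = -3  [e.off * -1 - 10]
17. n0.cnt = 15  [e.off * 3 + 36]
18. n0.mk = 2  [e.off * -2 - 12]

false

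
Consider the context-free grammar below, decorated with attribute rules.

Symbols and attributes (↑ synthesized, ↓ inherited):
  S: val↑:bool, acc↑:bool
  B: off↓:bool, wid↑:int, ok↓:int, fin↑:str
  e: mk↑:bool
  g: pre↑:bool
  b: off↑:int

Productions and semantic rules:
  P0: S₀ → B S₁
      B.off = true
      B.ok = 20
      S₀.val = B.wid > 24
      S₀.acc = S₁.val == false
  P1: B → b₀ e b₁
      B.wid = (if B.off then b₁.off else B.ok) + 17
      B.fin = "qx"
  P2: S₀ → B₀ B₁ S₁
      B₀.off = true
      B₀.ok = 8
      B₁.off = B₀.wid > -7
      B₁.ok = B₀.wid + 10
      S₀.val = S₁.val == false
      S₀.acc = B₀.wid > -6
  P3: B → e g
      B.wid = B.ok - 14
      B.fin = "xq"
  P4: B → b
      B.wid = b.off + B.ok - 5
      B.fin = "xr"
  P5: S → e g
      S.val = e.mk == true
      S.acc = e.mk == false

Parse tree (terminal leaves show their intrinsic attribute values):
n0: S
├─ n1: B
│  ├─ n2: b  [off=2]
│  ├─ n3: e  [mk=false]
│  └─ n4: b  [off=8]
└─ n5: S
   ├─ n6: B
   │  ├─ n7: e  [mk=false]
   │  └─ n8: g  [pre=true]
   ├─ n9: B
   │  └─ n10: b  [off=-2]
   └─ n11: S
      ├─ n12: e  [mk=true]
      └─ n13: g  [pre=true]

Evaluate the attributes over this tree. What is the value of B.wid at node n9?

-3

1. n1.off = true  [true]
2. n1.ok = 20  [20]
3. n2.off = 2  [terminal]
4. n3.mk = false  [terminal]
5. n4.off = 8  [terminal]
6. n1.wid = 25  [(if B.off then b₁.off else B.ok) + 17]
7. n1.fin = "qx"  ["qx"]
8. n6.off = true  [true]
9. n6.ok = 8  [8]
10. n7.mk = false  [terminal]
11. n8.pre = true  [terminal]
12. n6.wid = -6  [B.ok - 14]
13. n6.fin = "xq"  ["xq"]
14. n9.off = true  [B₀.wid > -7]
15. n9.ok = 4  [B₀.wid + 10]
16. n10.off = -2  [terminal]
17. n9.wid = -3  [b.off + B.ok - 5]
18. n9.fin = "xr"  ["xr"]
19. n12.mk = true  [terminal]
20. n13.pre = true  [terminal]
21. n11.val = true  [e.mk == true]
22. n11.acc = false  [e.mk == false]
23. n5.val = false  [S₁.val == false]
24. n5.acc = false  [B₀.wid > -6]
25. n0.val = true  [B.wid > 24]
26. n0.acc = true  [S₁.val == false]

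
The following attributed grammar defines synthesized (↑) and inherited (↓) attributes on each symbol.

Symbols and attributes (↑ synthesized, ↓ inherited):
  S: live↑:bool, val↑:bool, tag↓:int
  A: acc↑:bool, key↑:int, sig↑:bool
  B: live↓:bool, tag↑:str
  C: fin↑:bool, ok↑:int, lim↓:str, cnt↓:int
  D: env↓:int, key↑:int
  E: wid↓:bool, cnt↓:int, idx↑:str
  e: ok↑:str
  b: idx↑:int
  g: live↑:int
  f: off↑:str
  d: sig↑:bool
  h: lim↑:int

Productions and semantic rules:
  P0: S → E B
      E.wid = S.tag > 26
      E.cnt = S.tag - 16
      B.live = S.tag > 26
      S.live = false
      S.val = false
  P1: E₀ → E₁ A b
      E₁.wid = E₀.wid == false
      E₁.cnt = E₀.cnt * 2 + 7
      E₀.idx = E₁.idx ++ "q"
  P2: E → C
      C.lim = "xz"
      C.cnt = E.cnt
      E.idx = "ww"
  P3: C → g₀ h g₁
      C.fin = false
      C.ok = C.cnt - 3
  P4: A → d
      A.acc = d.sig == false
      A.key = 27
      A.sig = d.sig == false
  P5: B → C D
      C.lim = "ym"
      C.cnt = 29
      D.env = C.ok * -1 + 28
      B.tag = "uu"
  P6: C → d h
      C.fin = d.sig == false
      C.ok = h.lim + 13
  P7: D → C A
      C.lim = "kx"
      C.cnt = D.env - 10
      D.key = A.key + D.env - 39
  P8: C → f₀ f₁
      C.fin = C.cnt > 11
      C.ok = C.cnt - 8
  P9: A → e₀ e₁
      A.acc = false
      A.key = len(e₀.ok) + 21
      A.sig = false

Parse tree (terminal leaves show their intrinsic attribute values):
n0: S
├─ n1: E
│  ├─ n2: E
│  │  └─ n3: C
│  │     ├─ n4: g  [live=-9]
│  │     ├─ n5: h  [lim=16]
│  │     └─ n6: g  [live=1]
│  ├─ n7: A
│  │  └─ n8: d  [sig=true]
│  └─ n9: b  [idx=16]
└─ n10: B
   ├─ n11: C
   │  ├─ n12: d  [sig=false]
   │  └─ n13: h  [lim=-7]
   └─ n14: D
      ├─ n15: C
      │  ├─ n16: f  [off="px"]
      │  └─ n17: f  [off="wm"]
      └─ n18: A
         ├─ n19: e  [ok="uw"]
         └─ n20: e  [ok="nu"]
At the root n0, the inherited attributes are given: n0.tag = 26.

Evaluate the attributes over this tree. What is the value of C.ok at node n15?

1. n0.tag = 26  [given at root]
2. n1.wid = false  [S.tag > 26]
3. n1.cnt = 10  [S.tag - 16]
4. n2.wid = true  [E₀.wid == false]
5. n2.cnt = 27  [E₀.cnt * 2 + 7]
6. n3.lim = "xz"  ["xz"]
7. n3.cnt = 27  [E.cnt]
8. n4.live = -9  [terminal]
9. n5.lim = 16  [terminal]
10. n6.live = 1  [terminal]
11. n3.fin = false  [false]
12. n3.ok = 24  [C.cnt - 3]
13. n2.idx = "ww"  ["ww"]
14. n8.sig = true  [terminal]
15. n7.acc = false  [d.sig == false]
16. n7.key = 27  [27]
17. n7.sig = false  [d.sig == false]
18. n9.idx = 16  [terminal]
19. n1.idx = "wwq"  [E₁.idx ++ "q"]
20. n10.live = false  [S.tag > 26]
21. n11.lim = "ym"  ["ym"]
22. n11.cnt = 29  [29]
23. n12.sig = false  [terminal]
24. n13.lim = -7  [terminal]
25. n11.fin = true  [d.sig == false]
26. n11.ok = 6  [h.lim + 13]
27. n14.env = 22  [C.ok * -1 + 28]
28. n15.lim = "kx"  ["kx"]
29. n15.cnt = 12  [D.env - 10]
30. n16.off = "px"  [terminal]
31. n17.off = "wm"  [terminal]
32. n15.fin = true  [C.cnt > 11]
33. n15.ok = 4  [C.cnt - 8]
34. n19.ok = "uw"  [terminal]
35. n20.ok = "nu"  [terminal]
36. n18.acc = false  [false]
37. n18.key = 23  [len(e₀.ok) + 21]
38. n18.sig = false  [false]
39. n14.key = 6  [A.key + D.env - 39]
40. n10.tag = "uu"  ["uu"]
41. n0.live = false  [false]
42. n0.val = false  [false]

4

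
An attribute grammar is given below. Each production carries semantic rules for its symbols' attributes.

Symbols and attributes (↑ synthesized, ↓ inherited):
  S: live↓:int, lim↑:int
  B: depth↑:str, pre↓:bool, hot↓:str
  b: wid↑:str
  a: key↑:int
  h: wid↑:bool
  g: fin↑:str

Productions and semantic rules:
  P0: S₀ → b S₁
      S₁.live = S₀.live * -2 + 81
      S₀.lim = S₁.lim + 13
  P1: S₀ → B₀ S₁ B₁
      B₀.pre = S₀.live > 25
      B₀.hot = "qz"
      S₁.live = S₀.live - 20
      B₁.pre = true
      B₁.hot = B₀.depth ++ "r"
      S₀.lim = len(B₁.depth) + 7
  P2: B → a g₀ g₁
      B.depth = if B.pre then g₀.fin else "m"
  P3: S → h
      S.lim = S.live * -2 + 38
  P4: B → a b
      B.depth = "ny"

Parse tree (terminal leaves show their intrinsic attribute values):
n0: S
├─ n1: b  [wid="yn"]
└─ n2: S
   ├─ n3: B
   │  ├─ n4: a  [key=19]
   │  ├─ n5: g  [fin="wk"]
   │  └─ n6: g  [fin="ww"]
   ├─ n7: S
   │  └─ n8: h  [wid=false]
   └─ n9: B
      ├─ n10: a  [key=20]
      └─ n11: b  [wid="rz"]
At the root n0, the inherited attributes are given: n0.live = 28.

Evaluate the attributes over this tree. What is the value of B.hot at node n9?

1. n0.live = 28  [given at root]
2. n1.wid = "yn"  [terminal]
3. n2.live = 25  [S₀.live * -2 + 81]
4. n3.pre = false  [S₀.live > 25]
5. n3.hot = "qz"  ["qz"]
6. n4.key = 19  [terminal]
7. n5.fin = "wk"  [terminal]
8. n6.fin = "ww"  [terminal]
9. n3.depth = "m"  [if B.pre then g₀.fin else "m"]
10. n7.live = 5  [S₀.live - 20]
11. n8.wid = false  [terminal]
12. n7.lim = 28  [S.live * -2 + 38]
13. n9.pre = true  [true]
14. n9.hot = "mr"  [B₀.depth ++ "r"]
15. n10.key = 20  [terminal]
16. n11.wid = "rz"  [terminal]
17. n9.depth = "ny"  ["ny"]
18. n2.lim = 9  [len(B₁.depth) + 7]
19. n0.lim = 22  [S₁.lim + 13]

"mr"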